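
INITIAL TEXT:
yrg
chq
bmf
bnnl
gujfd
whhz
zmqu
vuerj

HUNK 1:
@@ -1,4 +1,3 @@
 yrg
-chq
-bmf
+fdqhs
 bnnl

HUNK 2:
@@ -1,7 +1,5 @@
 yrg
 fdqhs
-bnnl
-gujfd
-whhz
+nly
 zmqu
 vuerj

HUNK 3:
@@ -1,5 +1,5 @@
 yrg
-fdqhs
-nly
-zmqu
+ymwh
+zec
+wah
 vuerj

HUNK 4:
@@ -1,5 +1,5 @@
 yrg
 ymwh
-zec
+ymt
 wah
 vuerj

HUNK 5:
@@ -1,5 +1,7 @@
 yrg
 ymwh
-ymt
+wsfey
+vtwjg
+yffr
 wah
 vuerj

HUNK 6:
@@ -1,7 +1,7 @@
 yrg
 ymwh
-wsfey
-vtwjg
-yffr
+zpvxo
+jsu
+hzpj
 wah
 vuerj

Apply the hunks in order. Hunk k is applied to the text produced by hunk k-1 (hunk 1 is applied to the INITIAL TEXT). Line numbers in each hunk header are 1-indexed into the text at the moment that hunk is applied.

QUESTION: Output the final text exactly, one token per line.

Answer: yrg
ymwh
zpvxo
jsu
hzpj
wah
vuerj

Derivation:
Hunk 1: at line 1 remove [chq,bmf] add [fdqhs] -> 7 lines: yrg fdqhs bnnl gujfd whhz zmqu vuerj
Hunk 2: at line 1 remove [bnnl,gujfd,whhz] add [nly] -> 5 lines: yrg fdqhs nly zmqu vuerj
Hunk 3: at line 1 remove [fdqhs,nly,zmqu] add [ymwh,zec,wah] -> 5 lines: yrg ymwh zec wah vuerj
Hunk 4: at line 1 remove [zec] add [ymt] -> 5 lines: yrg ymwh ymt wah vuerj
Hunk 5: at line 1 remove [ymt] add [wsfey,vtwjg,yffr] -> 7 lines: yrg ymwh wsfey vtwjg yffr wah vuerj
Hunk 6: at line 1 remove [wsfey,vtwjg,yffr] add [zpvxo,jsu,hzpj] -> 7 lines: yrg ymwh zpvxo jsu hzpj wah vuerj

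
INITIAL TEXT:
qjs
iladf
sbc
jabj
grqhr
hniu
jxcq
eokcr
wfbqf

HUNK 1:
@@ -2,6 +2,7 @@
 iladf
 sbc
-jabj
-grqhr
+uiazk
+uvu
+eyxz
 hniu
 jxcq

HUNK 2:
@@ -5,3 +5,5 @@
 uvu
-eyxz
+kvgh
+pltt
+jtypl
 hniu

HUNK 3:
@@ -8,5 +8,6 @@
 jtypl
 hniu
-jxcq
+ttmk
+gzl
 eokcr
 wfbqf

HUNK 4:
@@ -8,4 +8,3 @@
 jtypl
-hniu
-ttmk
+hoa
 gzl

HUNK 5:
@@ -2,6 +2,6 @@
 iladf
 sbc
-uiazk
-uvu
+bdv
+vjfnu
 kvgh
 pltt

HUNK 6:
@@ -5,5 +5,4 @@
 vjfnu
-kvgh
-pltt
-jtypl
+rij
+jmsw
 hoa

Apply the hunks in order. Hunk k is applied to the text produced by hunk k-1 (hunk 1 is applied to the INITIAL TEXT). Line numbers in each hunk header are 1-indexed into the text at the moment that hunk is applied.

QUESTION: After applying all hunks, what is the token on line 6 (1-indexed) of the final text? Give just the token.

Hunk 1: at line 2 remove [jabj,grqhr] add [uiazk,uvu,eyxz] -> 10 lines: qjs iladf sbc uiazk uvu eyxz hniu jxcq eokcr wfbqf
Hunk 2: at line 5 remove [eyxz] add [kvgh,pltt,jtypl] -> 12 lines: qjs iladf sbc uiazk uvu kvgh pltt jtypl hniu jxcq eokcr wfbqf
Hunk 3: at line 8 remove [jxcq] add [ttmk,gzl] -> 13 lines: qjs iladf sbc uiazk uvu kvgh pltt jtypl hniu ttmk gzl eokcr wfbqf
Hunk 4: at line 8 remove [hniu,ttmk] add [hoa] -> 12 lines: qjs iladf sbc uiazk uvu kvgh pltt jtypl hoa gzl eokcr wfbqf
Hunk 5: at line 2 remove [uiazk,uvu] add [bdv,vjfnu] -> 12 lines: qjs iladf sbc bdv vjfnu kvgh pltt jtypl hoa gzl eokcr wfbqf
Hunk 6: at line 5 remove [kvgh,pltt,jtypl] add [rij,jmsw] -> 11 lines: qjs iladf sbc bdv vjfnu rij jmsw hoa gzl eokcr wfbqf
Final line 6: rij

Answer: rij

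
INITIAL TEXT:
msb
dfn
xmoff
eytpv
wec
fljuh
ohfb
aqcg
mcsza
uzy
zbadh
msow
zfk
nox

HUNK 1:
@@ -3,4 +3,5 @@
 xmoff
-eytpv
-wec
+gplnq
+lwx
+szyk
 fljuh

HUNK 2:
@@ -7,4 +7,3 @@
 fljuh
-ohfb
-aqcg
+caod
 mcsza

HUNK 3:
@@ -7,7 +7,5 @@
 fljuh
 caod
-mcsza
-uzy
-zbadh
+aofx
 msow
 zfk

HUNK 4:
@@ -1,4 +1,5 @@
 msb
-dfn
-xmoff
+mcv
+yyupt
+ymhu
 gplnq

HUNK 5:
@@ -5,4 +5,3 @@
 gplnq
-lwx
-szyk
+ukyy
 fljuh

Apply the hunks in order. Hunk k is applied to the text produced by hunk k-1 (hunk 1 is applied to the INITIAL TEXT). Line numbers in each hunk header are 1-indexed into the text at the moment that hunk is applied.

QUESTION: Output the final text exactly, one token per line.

Answer: msb
mcv
yyupt
ymhu
gplnq
ukyy
fljuh
caod
aofx
msow
zfk
nox

Derivation:
Hunk 1: at line 3 remove [eytpv,wec] add [gplnq,lwx,szyk] -> 15 lines: msb dfn xmoff gplnq lwx szyk fljuh ohfb aqcg mcsza uzy zbadh msow zfk nox
Hunk 2: at line 7 remove [ohfb,aqcg] add [caod] -> 14 lines: msb dfn xmoff gplnq lwx szyk fljuh caod mcsza uzy zbadh msow zfk nox
Hunk 3: at line 7 remove [mcsza,uzy,zbadh] add [aofx] -> 12 lines: msb dfn xmoff gplnq lwx szyk fljuh caod aofx msow zfk nox
Hunk 4: at line 1 remove [dfn,xmoff] add [mcv,yyupt,ymhu] -> 13 lines: msb mcv yyupt ymhu gplnq lwx szyk fljuh caod aofx msow zfk nox
Hunk 5: at line 5 remove [lwx,szyk] add [ukyy] -> 12 lines: msb mcv yyupt ymhu gplnq ukyy fljuh caod aofx msow zfk nox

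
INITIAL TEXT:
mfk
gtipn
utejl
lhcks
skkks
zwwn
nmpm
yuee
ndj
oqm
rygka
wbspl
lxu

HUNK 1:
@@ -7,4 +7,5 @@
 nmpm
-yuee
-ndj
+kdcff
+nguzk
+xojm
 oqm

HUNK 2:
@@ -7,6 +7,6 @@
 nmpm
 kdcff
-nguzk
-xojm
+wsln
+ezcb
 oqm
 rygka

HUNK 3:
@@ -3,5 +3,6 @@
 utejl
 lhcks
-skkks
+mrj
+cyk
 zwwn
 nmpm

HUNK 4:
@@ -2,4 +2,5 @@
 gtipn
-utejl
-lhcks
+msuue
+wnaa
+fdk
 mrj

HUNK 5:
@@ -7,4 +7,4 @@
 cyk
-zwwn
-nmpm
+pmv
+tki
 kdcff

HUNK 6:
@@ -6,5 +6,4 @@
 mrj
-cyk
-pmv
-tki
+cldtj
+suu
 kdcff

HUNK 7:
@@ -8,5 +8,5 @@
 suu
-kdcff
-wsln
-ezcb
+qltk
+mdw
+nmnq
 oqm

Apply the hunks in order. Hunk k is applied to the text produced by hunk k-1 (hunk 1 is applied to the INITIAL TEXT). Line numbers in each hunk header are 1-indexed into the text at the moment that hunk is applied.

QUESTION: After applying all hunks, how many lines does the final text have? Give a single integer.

Hunk 1: at line 7 remove [yuee,ndj] add [kdcff,nguzk,xojm] -> 14 lines: mfk gtipn utejl lhcks skkks zwwn nmpm kdcff nguzk xojm oqm rygka wbspl lxu
Hunk 2: at line 7 remove [nguzk,xojm] add [wsln,ezcb] -> 14 lines: mfk gtipn utejl lhcks skkks zwwn nmpm kdcff wsln ezcb oqm rygka wbspl lxu
Hunk 3: at line 3 remove [skkks] add [mrj,cyk] -> 15 lines: mfk gtipn utejl lhcks mrj cyk zwwn nmpm kdcff wsln ezcb oqm rygka wbspl lxu
Hunk 4: at line 2 remove [utejl,lhcks] add [msuue,wnaa,fdk] -> 16 lines: mfk gtipn msuue wnaa fdk mrj cyk zwwn nmpm kdcff wsln ezcb oqm rygka wbspl lxu
Hunk 5: at line 7 remove [zwwn,nmpm] add [pmv,tki] -> 16 lines: mfk gtipn msuue wnaa fdk mrj cyk pmv tki kdcff wsln ezcb oqm rygka wbspl lxu
Hunk 6: at line 6 remove [cyk,pmv,tki] add [cldtj,suu] -> 15 lines: mfk gtipn msuue wnaa fdk mrj cldtj suu kdcff wsln ezcb oqm rygka wbspl lxu
Hunk 7: at line 8 remove [kdcff,wsln,ezcb] add [qltk,mdw,nmnq] -> 15 lines: mfk gtipn msuue wnaa fdk mrj cldtj suu qltk mdw nmnq oqm rygka wbspl lxu
Final line count: 15

Answer: 15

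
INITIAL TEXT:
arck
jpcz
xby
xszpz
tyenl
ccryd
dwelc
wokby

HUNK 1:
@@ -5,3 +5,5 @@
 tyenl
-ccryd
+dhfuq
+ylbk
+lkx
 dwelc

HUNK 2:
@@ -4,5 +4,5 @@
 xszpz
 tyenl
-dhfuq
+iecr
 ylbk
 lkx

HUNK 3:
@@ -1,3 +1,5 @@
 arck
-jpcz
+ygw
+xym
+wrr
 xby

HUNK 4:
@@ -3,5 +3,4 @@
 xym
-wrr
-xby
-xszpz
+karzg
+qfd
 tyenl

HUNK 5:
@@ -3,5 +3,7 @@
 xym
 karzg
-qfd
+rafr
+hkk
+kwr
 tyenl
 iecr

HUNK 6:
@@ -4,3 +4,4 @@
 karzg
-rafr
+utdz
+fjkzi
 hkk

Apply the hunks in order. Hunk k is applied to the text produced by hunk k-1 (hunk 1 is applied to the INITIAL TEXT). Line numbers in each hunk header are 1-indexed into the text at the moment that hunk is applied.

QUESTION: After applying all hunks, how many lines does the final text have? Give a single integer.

Answer: 14

Derivation:
Hunk 1: at line 5 remove [ccryd] add [dhfuq,ylbk,lkx] -> 10 lines: arck jpcz xby xszpz tyenl dhfuq ylbk lkx dwelc wokby
Hunk 2: at line 4 remove [dhfuq] add [iecr] -> 10 lines: arck jpcz xby xszpz tyenl iecr ylbk lkx dwelc wokby
Hunk 3: at line 1 remove [jpcz] add [ygw,xym,wrr] -> 12 lines: arck ygw xym wrr xby xszpz tyenl iecr ylbk lkx dwelc wokby
Hunk 4: at line 3 remove [wrr,xby,xszpz] add [karzg,qfd] -> 11 lines: arck ygw xym karzg qfd tyenl iecr ylbk lkx dwelc wokby
Hunk 5: at line 3 remove [qfd] add [rafr,hkk,kwr] -> 13 lines: arck ygw xym karzg rafr hkk kwr tyenl iecr ylbk lkx dwelc wokby
Hunk 6: at line 4 remove [rafr] add [utdz,fjkzi] -> 14 lines: arck ygw xym karzg utdz fjkzi hkk kwr tyenl iecr ylbk lkx dwelc wokby
Final line count: 14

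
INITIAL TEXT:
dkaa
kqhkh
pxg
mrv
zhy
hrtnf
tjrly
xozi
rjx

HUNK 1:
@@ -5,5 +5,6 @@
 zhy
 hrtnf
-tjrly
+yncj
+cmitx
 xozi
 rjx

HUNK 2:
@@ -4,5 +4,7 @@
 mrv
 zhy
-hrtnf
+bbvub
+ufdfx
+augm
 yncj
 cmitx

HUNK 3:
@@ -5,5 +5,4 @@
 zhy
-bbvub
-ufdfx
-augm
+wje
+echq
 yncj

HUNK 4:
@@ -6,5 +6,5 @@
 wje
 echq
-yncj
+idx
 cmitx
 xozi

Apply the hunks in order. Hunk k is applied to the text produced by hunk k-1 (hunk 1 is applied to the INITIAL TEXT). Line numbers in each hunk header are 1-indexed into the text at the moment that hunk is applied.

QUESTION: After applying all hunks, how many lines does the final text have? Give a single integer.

Answer: 11

Derivation:
Hunk 1: at line 5 remove [tjrly] add [yncj,cmitx] -> 10 lines: dkaa kqhkh pxg mrv zhy hrtnf yncj cmitx xozi rjx
Hunk 2: at line 4 remove [hrtnf] add [bbvub,ufdfx,augm] -> 12 lines: dkaa kqhkh pxg mrv zhy bbvub ufdfx augm yncj cmitx xozi rjx
Hunk 3: at line 5 remove [bbvub,ufdfx,augm] add [wje,echq] -> 11 lines: dkaa kqhkh pxg mrv zhy wje echq yncj cmitx xozi rjx
Hunk 4: at line 6 remove [yncj] add [idx] -> 11 lines: dkaa kqhkh pxg mrv zhy wje echq idx cmitx xozi rjx
Final line count: 11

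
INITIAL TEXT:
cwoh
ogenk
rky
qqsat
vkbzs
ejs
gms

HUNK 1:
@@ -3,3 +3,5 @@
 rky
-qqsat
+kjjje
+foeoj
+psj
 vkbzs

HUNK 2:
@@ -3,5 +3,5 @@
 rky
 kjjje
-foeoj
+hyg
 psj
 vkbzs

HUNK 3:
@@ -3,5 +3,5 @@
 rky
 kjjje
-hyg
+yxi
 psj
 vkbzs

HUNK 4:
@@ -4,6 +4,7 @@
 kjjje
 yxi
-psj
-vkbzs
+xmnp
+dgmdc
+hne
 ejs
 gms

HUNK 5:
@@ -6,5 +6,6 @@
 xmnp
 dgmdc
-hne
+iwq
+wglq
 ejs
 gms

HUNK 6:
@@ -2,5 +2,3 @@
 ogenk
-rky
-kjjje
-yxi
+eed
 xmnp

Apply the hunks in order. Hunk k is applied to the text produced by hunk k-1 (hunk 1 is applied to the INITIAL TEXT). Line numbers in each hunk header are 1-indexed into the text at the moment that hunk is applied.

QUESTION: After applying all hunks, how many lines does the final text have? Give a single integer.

Hunk 1: at line 3 remove [qqsat] add [kjjje,foeoj,psj] -> 9 lines: cwoh ogenk rky kjjje foeoj psj vkbzs ejs gms
Hunk 2: at line 3 remove [foeoj] add [hyg] -> 9 lines: cwoh ogenk rky kjjje hyg psj vkbzs ejs gms
Hunk 3: at line 3 remove [hyg] add [yxi] -> 9 lines: cwoh ogenk rky kjjje yxi psj vkbzs ejs gms
Hunk 4: at line 4 remove [psj,vkbzs] add [xmnp,dgmdc,hne] -> 10 lines: cwoh ogenk rky kjjje yxi xmnp dgmdc hne ejs gms
Hunk 5: at line 6 remove [hne] add [iwq,wglq] -> 11 lines: cwoh ogenk rky kjjje yxi xmnp dgmdc iwq wglq ejs gms
Hunk 6: at line 2 remove [rky,kjjje,yxi] add [eed] -> 9 lines: cwoh ogenk eed xmnp dgmdc iwq wglq ejs gms
Final line count: 9

Answer: 9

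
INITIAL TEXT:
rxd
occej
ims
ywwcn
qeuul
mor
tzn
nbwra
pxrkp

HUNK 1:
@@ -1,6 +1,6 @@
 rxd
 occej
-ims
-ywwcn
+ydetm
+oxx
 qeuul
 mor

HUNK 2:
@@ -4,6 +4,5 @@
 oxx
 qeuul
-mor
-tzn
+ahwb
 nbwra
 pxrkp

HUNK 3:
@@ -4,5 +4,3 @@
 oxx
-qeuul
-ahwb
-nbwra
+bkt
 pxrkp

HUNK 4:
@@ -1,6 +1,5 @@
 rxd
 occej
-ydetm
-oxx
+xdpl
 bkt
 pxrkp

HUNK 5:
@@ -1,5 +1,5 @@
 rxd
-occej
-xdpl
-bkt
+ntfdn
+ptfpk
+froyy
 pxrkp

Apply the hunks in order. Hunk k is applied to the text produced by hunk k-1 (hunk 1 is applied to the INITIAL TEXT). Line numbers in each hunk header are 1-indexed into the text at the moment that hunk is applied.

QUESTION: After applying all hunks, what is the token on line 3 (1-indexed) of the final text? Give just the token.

Answer: ptfpk

Derivation:
Hunk 1: at line 1 remove [ims,ywwcn] add [ydetm,oxx] -> 9 lines: rxd occej ydetm oxx qeuul mor tzn nbwra pxrkp
Hunk 2: at line 4 remove [mor,tzn] add [ahwb] -> 8 lines: rxd occej ydetm oxx qeuul ahwb nbwra pxrkp
Hunk 3: at line 4 remove [qeuul,ahwb,nbwra] add [bkt] -> 6 lines: rxd occej ydetm oxx bkt pxrkp
Hunk 4: at line 1 remove [ydetm,oxx] add [xdpl] -> 5 lines: rxd occej xdpl bkt pxrkp
Hunk 5: at line 1 remove [occej,xdpl,bkt] add [ntfdn,ptfpk,froyy] -> 5 lines: rxd ntfdn ptfpk froyy pxrkp
Final line 3: ptfpk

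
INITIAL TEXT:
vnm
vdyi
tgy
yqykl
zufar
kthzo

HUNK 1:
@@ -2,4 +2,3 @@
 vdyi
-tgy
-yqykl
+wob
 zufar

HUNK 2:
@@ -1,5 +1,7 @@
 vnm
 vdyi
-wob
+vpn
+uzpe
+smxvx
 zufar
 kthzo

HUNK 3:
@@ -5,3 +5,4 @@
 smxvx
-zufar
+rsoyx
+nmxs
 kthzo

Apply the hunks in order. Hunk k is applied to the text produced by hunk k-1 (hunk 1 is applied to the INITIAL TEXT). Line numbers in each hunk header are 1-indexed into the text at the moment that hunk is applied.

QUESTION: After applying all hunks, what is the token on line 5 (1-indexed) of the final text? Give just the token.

Hunk 1: at line 2 remove [tgy,yqykl] add [wob] -> 5 lines: vnm vdyi wob zufar kthzo
Hunk 2: at line 1 remove [wob] add [vpn,uzpe,smxvx] -> 7 lines: vnm vdyi vpn uzpe smxvx zufar kthzo
Hunk 3: at line 5 remove [zufar] add [rsoyx,nmxs] -> 8 lines: vnm vdyi vpn uzpe smxvx rsoyx nmxs kthzo
Final line 5: smxvx

Answer: smxvx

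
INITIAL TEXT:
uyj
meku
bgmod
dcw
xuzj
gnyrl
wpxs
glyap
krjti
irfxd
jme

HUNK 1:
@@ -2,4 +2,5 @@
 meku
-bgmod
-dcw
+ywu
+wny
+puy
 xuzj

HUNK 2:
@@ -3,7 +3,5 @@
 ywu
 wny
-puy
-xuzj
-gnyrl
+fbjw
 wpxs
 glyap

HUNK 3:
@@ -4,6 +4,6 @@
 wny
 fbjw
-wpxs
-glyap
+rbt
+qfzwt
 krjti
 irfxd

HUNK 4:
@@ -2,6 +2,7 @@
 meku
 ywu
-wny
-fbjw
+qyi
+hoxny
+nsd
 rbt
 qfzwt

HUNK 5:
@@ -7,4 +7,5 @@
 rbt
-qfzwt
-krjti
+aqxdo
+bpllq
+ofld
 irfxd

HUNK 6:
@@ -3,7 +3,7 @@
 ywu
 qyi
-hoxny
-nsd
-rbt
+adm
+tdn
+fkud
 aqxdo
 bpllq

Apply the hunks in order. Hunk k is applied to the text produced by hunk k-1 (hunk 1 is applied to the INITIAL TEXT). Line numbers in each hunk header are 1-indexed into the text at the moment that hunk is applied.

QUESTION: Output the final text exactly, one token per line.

Answer: uyj
meku
ywu
qyi
adm
tdn
fkud
aqxdo
bpllq
ofld
irfxd
jme

Derivation:
Hunk 1: at line 2 remove [bgmod,dcw] add [ywu,wny,puy] -> 12 lines: uyj meku ywu wny puy xuzj gnyrl wpxs glyap krjti irfxd jme
Hunk 2: at line 3 remove [puy,xuzj,gnyrl] add [fbjw] -> 10 lines: uyj meku ywu wny fbjw wpxs glyap krjti irfxd jme
Hunk 3: at line 4 remove [wpxs,glyap] add [rbt,qfzwt] -> 10 lines: uyj meku ywu wny fbjw rbt qfzwt krjti irfxd jme
Hunk 4: at line 2 remove [wny,fbjw] add [qyi,hoxny,nsd] -> 11 lines: uyj meku ywu qyi hoxny nsd rbt qfzwt krjti irfxd jme
Hunk 5: at line 7 remove [qfzwt,krjti] add [aqxdo,bpllq,ofld] -> 12 lines: uyj meku ywu qyi hoxny nsd rbt aqxdo bpllq ofld irfxd jme
Hunk 6: at line 3 remove [hoxny,nsd,rbt] add [adm,tdn,fkud] -> 12 lines: uyj meku ywu qyi adm tdn fkud aqxdo bpllq ofld irfxd jme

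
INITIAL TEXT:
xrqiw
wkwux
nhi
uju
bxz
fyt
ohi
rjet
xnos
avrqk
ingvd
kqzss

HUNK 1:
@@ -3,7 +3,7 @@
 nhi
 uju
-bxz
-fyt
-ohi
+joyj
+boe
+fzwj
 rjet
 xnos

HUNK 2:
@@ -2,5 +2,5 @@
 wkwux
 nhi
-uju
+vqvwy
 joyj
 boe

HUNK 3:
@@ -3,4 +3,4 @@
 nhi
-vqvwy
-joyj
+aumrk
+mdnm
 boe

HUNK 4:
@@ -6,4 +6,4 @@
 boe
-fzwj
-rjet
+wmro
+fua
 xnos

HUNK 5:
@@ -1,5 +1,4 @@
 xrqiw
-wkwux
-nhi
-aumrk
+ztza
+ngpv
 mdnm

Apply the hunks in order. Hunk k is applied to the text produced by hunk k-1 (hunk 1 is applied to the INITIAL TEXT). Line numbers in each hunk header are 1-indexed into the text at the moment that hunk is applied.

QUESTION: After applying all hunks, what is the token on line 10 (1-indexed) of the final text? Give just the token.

Answer: ingvd

Derivation:
Hunk 1: at line 3 remove [bxz,fyt,ohi] add [joyj,boe,fzwj] -> 12 lines: xrqiw wkwux nhi uju joyj boe fzwj rjet xnos avrqk ingvd kqzss
Hunk 2: at line 2 remove [uju] add [vqvwy] -> 12 lines: xrqiw wkwux nhi vqvwy joyj boe fzwj rjet xnos avrqk ingvd kqzss
Hunk 3: at line 3 remove [vqvwy,joyj] add [aumrk,mdnm] -> 12 lines: xrqiw wkwux nhi aumrk mdnm boe fzwj rjet xnos avrqk ingvd kqzss
Hunk 4: at line 6 remove [fzwj,rjet] add [wmro,fua] -> 12 lines: xrqiw wkwux nhi aumrk mdnm boe wmro fua xnos avrqk ingvd kqzss
Hunk 5: at line 1 remove [wkwux,nhi,aumrk] add [ztza,ngpv] -> 11 lines: xrqiw ztza ngpv mdnm boe wmro fua xnos avrqk ingvd kqzss
Final line 10: ingvd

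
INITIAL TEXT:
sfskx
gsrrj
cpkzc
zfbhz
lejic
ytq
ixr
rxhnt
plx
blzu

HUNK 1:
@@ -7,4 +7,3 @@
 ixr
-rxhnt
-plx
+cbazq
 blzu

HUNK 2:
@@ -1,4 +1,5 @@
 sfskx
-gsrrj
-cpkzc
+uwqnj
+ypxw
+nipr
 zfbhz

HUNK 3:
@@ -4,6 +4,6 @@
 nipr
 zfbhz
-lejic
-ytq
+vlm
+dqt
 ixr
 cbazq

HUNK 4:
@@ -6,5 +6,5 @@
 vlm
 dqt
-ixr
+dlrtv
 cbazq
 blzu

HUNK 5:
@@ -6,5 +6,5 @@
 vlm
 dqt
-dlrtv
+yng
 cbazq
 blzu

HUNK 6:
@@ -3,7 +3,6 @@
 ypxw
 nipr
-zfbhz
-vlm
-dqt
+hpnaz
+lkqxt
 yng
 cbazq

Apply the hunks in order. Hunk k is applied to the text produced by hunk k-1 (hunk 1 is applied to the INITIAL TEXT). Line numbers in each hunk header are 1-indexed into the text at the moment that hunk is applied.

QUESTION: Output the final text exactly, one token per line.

Answer: sfskx
uwqnj
ypxw
nipr
hpnaz
lkqxt
yng
cbazq
blzu

Derivation:
Hunk 1: at line 7 remove [rxhnt,plx] add [cbazq] -> 9 lines: sfskx gsrrj cpkzc zfbhz lejic ytq ixr cbazq blzu
Hunk 2: at line 1 remove [gsrrj,cpkzc] add [uwqnj,ypxw,nipr] -> 10 lines: sfskx uwqnj ypxw nipr zfbhz lejic ytq ixr cbazq blzu
Hunk 3: at line 4 remove [lejic,ytq] add [vlm,dqt] -> 10 lines: sfskx uwqnj ypxw nipr zfbhz vlm dqt ixr cbazq blzu
Hunk 4: at line 6 remove [ixr] add [dlrtv] -> 10 lines: sfskx uwqnj ypxw nipr zfbhz vlm dqt dlrtv cbazq blzu
Hunk 5: at line 6 remove [dlrtv] add [yng] -> 10 lines: sfskx uwqnj ypxw nipr zfbhz vlm dqt yng cbazq blzu
Hunk 6: at line 3 remove [zfbhz,vlm,dqt] add [hpnaz,lkqxt] -> 9 lines: sfskx uwqnj ypxw nipr hpnaz lkqxt yng cbazq blzu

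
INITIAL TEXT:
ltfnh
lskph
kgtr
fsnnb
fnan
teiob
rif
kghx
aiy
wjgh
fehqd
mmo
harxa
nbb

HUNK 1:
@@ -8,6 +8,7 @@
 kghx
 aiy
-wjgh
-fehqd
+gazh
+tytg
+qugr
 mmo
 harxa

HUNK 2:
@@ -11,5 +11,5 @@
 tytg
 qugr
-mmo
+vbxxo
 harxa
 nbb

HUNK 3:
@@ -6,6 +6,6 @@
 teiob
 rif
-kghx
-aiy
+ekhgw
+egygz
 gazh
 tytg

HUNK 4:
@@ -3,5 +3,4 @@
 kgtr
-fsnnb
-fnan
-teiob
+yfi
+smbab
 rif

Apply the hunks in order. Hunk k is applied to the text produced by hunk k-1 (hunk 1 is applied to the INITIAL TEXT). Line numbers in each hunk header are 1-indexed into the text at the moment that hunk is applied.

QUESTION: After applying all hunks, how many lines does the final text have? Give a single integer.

Hunk 1: at line 8 remove [wjgh,fehqd] add [gazh,tytg,qugr] -> 15 lines: ltfnh lskph kgtr fsnnb fnan teiob rif kghx aiy gazh tytg qugr mmo harxa nbb
Hunk 2: at line 11 remove [mmo] add [vbxxo] -> 15 lines: ltfnh lskph kgtr fsnnb fnan teiob rif kghx aiy gazh tytg qugr vbxxo harxa nbb
Hunk 3: at line 6 remove [kghx,aiy] add [ekhgw,egygz] -> 15 lines: ltfnh lskph kgtr fsnnb fnan teiob rif ekhgw egygz gazh tytg qugr vbxxo harxa nbb
Hunk 4: at line 3 remove [fsnnb,fnan,teiob] add [yfi,smbab] -> 14 lines: ltfnh lskph kgtr yfi smbab rif ekhgw egygz gazh tytg qugr vbxxo harxa nbb
Final line count: 14

Answer: 14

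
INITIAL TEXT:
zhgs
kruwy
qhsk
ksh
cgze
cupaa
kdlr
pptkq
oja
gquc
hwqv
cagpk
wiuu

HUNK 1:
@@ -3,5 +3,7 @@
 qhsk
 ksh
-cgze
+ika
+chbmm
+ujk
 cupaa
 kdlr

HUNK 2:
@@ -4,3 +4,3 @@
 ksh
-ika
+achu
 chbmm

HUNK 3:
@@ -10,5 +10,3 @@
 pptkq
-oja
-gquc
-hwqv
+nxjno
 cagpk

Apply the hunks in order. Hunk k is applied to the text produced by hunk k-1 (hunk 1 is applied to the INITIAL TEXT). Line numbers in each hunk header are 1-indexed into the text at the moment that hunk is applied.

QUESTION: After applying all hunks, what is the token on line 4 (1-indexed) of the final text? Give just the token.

Answer: ksh

Derivation:
Hunk 1: at line 3 remove [cgze] add [ika,chbmm,ujk] -> 15 lines: zhgs kruwy qhsk ksh ika chbmm ujk cupaa kdlr pptkq oja gquc hwqv cagpk wiuu
Hunk 2: at line 4 remove [ika] add [achu] -> 15 lines: zhgs kruwy qhsk ksh achu chbmm ujk cupaa kdlr pptkq oja gquc hwqv cagpk wiuu
Hunk 3: at line 10 remove [oja,gquc,hwqv] add [nxjno] -> 13 lines: zhgs kruwy qhsk ksh achu chbmm ujk cupaa kdlr pptkq nxjno cagpk wiuu
Final line 4: ksh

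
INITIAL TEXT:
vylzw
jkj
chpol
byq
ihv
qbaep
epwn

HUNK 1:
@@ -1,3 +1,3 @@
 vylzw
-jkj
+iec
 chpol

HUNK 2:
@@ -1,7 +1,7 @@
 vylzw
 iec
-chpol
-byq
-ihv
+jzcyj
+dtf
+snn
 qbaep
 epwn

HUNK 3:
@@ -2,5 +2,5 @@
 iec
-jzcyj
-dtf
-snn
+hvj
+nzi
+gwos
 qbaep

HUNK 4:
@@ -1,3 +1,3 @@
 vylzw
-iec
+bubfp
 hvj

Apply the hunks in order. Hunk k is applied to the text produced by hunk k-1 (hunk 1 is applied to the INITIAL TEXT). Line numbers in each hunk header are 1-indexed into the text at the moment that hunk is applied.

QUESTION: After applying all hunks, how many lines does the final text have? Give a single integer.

Hunk 1: at line 1 remove [jkj] add [iec] -> 7 lines: vylzw iec chpol byq ihv qbaep epwn
Hunk 2: at line 1 remove [chpol,byq,ihv] add [jzcyj,dtf,snn] -> 7 lines: vylzw iec jzcyj dtf snn qbaep epwn
Hunk 3: at line 2 remove [jzcyj,dtf,snn] add [hvj,nzi,gwos] -> 7 lines: vylzw iec hvj nzi gwos qbaep epwn
Hunk 4: at line 1 remove [iec] add [bubfp] -> 7 lines: vylzw bubfp hvj nzi gwos qbaep epwn
Final line count: 7

Answer: 7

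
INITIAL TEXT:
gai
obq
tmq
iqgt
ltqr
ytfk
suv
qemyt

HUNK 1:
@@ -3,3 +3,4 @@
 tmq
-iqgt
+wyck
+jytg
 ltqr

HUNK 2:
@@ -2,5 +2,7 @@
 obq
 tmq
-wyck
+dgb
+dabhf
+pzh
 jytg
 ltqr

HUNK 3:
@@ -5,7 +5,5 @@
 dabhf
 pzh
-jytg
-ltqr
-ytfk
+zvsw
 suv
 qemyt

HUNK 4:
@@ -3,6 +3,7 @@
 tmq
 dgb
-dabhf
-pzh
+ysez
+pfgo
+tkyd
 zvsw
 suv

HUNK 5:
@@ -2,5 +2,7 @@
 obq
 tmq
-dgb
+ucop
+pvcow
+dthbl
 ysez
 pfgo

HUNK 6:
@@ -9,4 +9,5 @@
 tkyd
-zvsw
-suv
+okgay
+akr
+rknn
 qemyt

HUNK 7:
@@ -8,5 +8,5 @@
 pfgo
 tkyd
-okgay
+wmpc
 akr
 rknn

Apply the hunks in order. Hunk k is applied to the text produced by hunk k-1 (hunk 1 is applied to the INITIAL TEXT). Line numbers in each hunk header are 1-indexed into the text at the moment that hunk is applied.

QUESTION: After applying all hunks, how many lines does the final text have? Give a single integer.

Hunk 1: at line 3 remove [iqgt] add [wyck,jytg] -> 9 lines: gai obq tmq wyck jytg ltqr ytfk suv qemyt
Hunk 2: at line 2 remove [wyck] add [dgb,dabhf,pzh] -> 11 lines: gai obq tmq dgb dabhf pzh jytg ltqr ytfk suv qemyt
Hunk 3: at line 5 remove [jytg,ltqr,ytfk] add [zvsw] -> 9 lines: gai obq tmq dgb dabhf pzh zvsw suv qemyt
Hunk 4: at line 3 remove [dabhf,pzh] add [ysez,pfgo,tkyd] -> 10 lines: gai obq tmq dgb ysez pfgo tkyd zvsw suv qemyt
Hunk 5: at line 2 remove [dgb] add [ucop,pvcow,dthbl] -> 12 lines: gai obq tmq ucop pvcow dthbl ysez pfgo tkyd zvsw suv qemyt
Hunk 6: at line 9 remove [zvsw,suv] add [okgay,akr,rknn] -> 13 lines: gai obq tmq ucop pvcow dthbl ysez pfgo tkyd okgay akr rknn qemyt
Hunk 7: at line 8 remove [okgay] add [wmpc] -> 13 lines: gai obq tmq ucop pvcow dthbl ysez pfgo tkyd wmpc akr rknn qemyt
Final line count: 13

Answer: 13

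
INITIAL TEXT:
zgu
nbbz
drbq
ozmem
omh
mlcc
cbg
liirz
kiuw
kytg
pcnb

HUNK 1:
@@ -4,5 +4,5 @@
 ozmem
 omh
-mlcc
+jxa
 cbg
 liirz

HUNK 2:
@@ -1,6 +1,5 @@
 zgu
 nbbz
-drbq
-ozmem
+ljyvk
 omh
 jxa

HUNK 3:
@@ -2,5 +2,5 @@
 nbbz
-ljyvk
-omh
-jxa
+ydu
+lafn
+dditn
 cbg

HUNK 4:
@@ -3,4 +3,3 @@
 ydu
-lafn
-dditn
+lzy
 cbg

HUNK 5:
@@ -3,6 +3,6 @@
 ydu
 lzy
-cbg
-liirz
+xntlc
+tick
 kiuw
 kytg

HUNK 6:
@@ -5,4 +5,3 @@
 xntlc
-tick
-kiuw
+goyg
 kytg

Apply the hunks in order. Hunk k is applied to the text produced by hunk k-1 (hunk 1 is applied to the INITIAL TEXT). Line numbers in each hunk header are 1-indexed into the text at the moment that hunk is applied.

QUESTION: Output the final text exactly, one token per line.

Answer: zgu
nbbz
ydu
lzy
xntlc
goyg
kytg
pcnb

Derivation:
Hunk 1: at line 4 remove [mlcc] add [jxa] -> 11 lines: zgu nbbz drbq ozmem omh jxa cbg liirz kiuw kytg pcnb
Hunk 2: at line 1 remove [drbq,ozmem] add [ljyvk] -> 10 lines: zgu nbbz ljyvk omh jxa cbg liirz kiuw kytg pcnb
Hunk 3: at line 2 remove [ljyvk,omh,jxa] add [ydu,lafn,dditn] -> 10 lines: zgu nbbz ydu lafn dditn cbg liirz kiuw kytg pcnb
Hunk 4: at line 3 remove [lafn,dditn] add [lzy] -> 9 lines: zgu nbbz ydu lzy cbg liirz kiuw kytg pcnb
Hunk 5: at line 3 remove [cbg,liirz] add [xntlc,tick] -> 9 lines: zgu nbbz ydu lzy xntlc tick kiuw kytg pcnb
Hunk 6: at line 5 remove [tick,kiuw] add [goyg] -> 8 lines: zgu nbbz ydu lzy xntlc goyg kytg pcnb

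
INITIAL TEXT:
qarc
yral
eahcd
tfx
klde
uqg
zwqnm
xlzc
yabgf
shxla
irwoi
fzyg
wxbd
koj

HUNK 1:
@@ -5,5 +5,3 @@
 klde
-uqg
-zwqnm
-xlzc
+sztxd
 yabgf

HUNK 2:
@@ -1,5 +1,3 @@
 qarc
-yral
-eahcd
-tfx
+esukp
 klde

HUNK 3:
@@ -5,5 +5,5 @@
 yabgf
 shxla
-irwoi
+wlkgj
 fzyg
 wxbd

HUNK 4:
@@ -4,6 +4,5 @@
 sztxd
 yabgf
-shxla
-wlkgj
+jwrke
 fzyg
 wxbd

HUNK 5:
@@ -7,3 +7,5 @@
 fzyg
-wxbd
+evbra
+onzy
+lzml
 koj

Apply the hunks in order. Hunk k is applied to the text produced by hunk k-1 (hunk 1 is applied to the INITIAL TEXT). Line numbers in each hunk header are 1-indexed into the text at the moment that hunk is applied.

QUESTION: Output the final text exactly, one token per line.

Answer: qarc
esukp
klde
sztxd
yabgf
jwrke
fzyg
evbra
onzy
lzml
koj

Derivation:
Hunk 1: at line 5 remove [uqg,zwqnm,xlzc] add [sztxd] -> 12 lines: qarc yral eahcd tfx klde sztxd yabgf shxla irwoi fzyg wxbd koj
Hunk 2: at line 1 remove [yral,eahcd,tfx] add [esukp] -> 10 lines: qarc esukp klde sztxd yabgf shxla irwoi fzyg wxbd koj
Hunk 3: at line 5 remove [irwoi] add [wlkgj] -> 10 lines: qarc esukp klde sztxd yabgf shxla wlkgj fzyg wxbd koj
Hunk 4: at line 4 remove [shxla,wlkgj] add [jwrke] -> 9 lines: qarc esukp klde sztxd yabgf jwrke fzyg wxbd koj
Hunk 5: at line 7 remove [wxbd] add [evbra,onzy,lzml] -> 11 lines: qarc esukp klde sztxd yabgf jwrke fzyg evbra onzy lzml koj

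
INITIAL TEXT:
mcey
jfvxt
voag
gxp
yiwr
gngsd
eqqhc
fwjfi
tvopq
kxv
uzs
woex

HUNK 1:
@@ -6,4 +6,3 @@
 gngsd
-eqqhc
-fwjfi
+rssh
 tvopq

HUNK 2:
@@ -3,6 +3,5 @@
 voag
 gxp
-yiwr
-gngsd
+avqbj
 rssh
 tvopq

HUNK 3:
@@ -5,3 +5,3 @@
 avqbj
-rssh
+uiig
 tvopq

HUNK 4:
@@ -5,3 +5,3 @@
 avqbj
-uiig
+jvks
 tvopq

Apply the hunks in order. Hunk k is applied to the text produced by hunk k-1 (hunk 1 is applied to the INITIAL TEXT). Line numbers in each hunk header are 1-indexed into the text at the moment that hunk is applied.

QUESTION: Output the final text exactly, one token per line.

Hunk 1: at line 6 remove [eqqhc,fwjfi] add [rssh] -> 11 lines: mcey jfvxt voag gxp yiwr gngsd rssh tvopq kxv uzs woex
Hunk 2: at line 3 remove [yiwr,gngsd] add [avqbj] -> 10 lines: mcey jfvxt voag gxp avqbj rssh tvopq kxv uzs woex
Hunk 3: at line 5 remove [rssh] add [uiig] -> 10 lines: mcey jfvxt voag gxp avqbj uiig tvopq kxv uzs woex
Hunk 4: at line 5 remove [uiig] add [jvks] -> 10 lines: mcey jfvxt voag gxp avqbj jvks tvopq kxv uzs woex

Answer: mcey
jfvxt
voag
gxp
avqbj
jvks
tvopq
kxv
uzs
woex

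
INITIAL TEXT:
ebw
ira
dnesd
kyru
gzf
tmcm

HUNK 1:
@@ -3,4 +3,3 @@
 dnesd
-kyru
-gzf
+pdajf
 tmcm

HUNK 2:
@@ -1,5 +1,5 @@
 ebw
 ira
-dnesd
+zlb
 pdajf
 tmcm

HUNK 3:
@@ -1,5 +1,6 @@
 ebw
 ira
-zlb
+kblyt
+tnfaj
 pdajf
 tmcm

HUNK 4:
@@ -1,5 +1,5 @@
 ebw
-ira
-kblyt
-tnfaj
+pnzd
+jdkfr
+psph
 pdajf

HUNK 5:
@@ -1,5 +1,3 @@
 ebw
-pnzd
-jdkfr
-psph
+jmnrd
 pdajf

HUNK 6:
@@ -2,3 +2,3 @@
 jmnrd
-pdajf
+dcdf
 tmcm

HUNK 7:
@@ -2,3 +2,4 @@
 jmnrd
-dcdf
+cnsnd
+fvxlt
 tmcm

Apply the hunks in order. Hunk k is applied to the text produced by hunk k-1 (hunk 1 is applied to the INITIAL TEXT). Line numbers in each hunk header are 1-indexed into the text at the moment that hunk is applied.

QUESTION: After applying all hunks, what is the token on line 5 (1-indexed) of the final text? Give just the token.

Answer: tmcm

Derivation:
Hunk 1: at line 3 remove [kyru,gzf] add [pdajf] -> 5 lines: ebw ira dnesd pdajf tmcm
Hunk 2: at line 1 remove [dnesd] add [zlb] -> 5 lines: ebw ira zlb pdajf tmcm
Hunk 3: at line 1 remove [zlb] add [kblyt,tnfaj] -> 6 lines: ebw ira kblyt tnfaj pdajf tmcm
Hunk 4: at line 1 remove [ira,kblyt,tnfaj] add [pnzd,jdkfr,psph] -> 6 lines: ebw pnzd jdkfr psph pdajf tmcm
Hunk 5: at line 1 remove [pnzd,jdkfr,psph] add [jmnrd] -> 4 lines: ebw jmnrd pdajf tmcm
Hunk 6: at line 2 remove [pdajf] add [dcdf] -> 4 lines: ebw jmnrd dcdf tmcm
Hunk 7: at line 2 remove [dcdf] add [cnsnd,fvxlt] -> 5 lines: ebw jmnrd cnsnd fvxlt tmcm
Final line 5: tmcm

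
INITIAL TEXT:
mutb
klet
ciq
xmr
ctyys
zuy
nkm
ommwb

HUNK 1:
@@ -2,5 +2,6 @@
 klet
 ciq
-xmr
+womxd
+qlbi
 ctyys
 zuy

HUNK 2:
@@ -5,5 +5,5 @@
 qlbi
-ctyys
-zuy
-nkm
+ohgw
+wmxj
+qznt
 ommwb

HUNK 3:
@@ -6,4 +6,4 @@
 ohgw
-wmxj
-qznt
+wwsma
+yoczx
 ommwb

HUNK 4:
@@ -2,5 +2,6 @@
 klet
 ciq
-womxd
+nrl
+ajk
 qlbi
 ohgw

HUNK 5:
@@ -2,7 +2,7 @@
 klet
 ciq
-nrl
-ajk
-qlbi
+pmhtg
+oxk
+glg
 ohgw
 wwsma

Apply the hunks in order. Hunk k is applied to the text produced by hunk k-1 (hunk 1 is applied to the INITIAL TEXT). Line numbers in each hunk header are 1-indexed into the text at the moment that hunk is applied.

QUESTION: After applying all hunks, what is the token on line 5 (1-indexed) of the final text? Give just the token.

Hunk 1: at line 2 remove [xmr] add [womxd,qlbi] -> 9 lines: mutb klet ciq womxd qlbi ctyys zuy nkm ommwb
Hunk 2: at line 5 remove [ctyys,zuy,nkm] add [ohgw,wmxj,qznt] -> 9 lines: mutb klet ciq womxd qlbi ohgw wmxj qznt ommwb
Hunk 3: at line 6 remove [wmxj,qznt] add [wwsma,yoczx] -> 9 lines: mutb klet ciq womxd qlbi ohgw wwsma yoczx ommwb
Hunk 4: at line 2 remove [womxd] add [nrl,ajk] -> 10 lines: mutb klet ciq nrl ajk qlbi ohgw wwsma yoczx ommwb
Hunk 5: at line 2 remove [nrl,ajk,qlbi] add [pmhtg,oxk,glg] -> 10 lines: mutb klet ciq pmhtg oxk glg ohgw wwsma yoczx ommwb
Final line 5: oxk

Answer: oxk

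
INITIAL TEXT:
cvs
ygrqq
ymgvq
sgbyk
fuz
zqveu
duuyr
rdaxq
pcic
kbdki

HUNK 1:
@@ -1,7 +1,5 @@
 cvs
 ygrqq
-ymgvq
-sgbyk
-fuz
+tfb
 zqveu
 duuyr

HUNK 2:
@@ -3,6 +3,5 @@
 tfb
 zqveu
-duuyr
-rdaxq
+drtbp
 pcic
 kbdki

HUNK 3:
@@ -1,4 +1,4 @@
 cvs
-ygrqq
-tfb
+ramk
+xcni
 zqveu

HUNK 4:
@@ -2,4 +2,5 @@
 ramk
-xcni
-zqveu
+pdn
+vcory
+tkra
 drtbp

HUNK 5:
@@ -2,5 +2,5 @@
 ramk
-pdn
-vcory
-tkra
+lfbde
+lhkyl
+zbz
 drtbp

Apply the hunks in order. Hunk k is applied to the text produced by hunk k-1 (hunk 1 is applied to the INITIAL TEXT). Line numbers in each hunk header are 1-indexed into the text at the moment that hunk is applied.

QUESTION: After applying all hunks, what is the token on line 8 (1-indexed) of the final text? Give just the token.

Answer: kbdki

Derivation:
Hunk 1: at line 1 remove [ymgvq,sgbyk,fuz] add [tfb] -> 8 lines: cvs ygrqq tfb zqveu duuyr rdaxq pcic kbdki
Hunk 2: at line 3 remove [duuyr,rdaxq] add [drtbp] -> 7 lines: cvs ygrqq tfb zqveu drtbp pcic kbdki
Hunk 3: at line 1 remove [ygrqq,tfb] add [ramk,xcni] -> 7 lines: cvs ramk xcni zqveu drtbp pcic kbdki
Hunk 4: at line 2 remove [xcni,zqveu] add [pdn,vcory,tkra] -> 8 lines: cvs ramk pdn vcory tkra drtbp pcic kbdki
Hunk 5: at line 2 remove [pdn,vcory,tkra] add [lfbde,lhkyl,zbz] -> 8 lines: cvs ramk lfbde lhkyl zbz drtbp pcic kbdki
Final line 8: kbdki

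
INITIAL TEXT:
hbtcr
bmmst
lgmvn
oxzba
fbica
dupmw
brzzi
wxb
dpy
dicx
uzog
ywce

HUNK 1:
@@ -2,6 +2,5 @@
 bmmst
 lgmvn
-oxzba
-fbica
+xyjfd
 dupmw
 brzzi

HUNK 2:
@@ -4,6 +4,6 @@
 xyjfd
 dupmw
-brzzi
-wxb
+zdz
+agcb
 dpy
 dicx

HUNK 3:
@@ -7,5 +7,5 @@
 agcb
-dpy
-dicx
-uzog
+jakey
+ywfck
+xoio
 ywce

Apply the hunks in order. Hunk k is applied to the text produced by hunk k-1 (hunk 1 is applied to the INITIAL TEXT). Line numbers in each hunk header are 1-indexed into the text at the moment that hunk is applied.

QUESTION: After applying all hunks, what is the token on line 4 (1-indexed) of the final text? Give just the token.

Answer: xyjfd

Derivation:
Hunk 1: at line 2 remove [oxzba,fbica] add [xyjfd] -> 11 lines: hbtcr bmmst lgmvn xyjfd dupmw brzzi wxb dpy dicx uzog ywce
Hunk 2: at line 4 remove [brzzi,wxb] add [zdz,agcb] -> 11 lines: hbtcr bmmst lgmvn xyjfd dupmw zdz agcb dpy dicx uzog ywce
Hunk 3: at line 7 remove [dpy,dicx,uzog] add [jakey,ywfck,xoio] -> 11 lines: hbtcr bmmst lgmvn xyjfd dupmw zdz agcb jakey ywfck xoio ywce
Final line 4: xyjfd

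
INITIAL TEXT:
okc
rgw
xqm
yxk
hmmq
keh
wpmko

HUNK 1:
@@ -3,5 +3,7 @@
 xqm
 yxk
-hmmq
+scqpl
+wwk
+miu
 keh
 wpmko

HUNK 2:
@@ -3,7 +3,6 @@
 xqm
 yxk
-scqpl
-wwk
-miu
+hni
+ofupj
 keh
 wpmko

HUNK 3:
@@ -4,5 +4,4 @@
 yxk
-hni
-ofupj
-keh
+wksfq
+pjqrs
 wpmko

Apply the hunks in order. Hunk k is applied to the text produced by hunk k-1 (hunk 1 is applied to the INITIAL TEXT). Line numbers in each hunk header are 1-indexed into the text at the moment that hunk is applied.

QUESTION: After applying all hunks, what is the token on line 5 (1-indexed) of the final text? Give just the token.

Answer: wksfq

Derivation:
Hunk 1: at line 3 remove [hmmq] add [scqpl,wwk,miu] -> 9 lines: okc rgw xqm yxk scqpl wwk miu keh wpmko
Hunk 2: at line 3 remove [scqpl,wwk,miu] add [hni,ofupj] -> 8 lines: okc rgw xqm yxk hni ofupj keh wpmko
Hunk 3: at line 4 remove [hni,ofupj,keh] add [wksfq,pjqrs] -> 7 lines: okc rgw xqm yxk wksfq pjqrs wpmko
Final line 5: wksfq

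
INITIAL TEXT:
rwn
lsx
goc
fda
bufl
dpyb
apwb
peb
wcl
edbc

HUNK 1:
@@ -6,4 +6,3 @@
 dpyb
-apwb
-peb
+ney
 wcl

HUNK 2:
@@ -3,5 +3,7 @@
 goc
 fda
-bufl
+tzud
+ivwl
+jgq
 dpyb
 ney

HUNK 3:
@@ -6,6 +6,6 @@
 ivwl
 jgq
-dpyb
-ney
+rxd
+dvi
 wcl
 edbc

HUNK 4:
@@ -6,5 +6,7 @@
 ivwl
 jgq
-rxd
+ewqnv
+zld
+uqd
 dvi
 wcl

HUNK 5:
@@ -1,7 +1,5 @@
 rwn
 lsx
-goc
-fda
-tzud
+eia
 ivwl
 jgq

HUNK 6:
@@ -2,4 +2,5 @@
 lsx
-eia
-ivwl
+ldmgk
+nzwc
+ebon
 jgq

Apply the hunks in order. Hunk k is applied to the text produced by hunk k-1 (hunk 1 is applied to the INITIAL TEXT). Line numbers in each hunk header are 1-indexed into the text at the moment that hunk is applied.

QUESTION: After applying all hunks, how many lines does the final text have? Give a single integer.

Hunk 1: at line 6 remove [apwb,peb] add [ney] -> 9 lines: rwn lsx goc fda bufl dpyb ney wcl edbc
Hunk 2: at line 3 remove [bufl] add [tzud,ivwl,jgq] -> 11 lines: rwn lsx goc fda tzud ivwl jgq dpyb ney wcl edbc
Hunk 3: at line 6 remove [dpyb,ney] add [rxd,dvi] -> 11 lines: rwn lsx goc fda tzud ivwl jgq rxd dvi wcl edbc
Hunk 4: at line 6 remove [rxd] add [ewqnv,zld,uqd] -> 13 lines: rwn lsx goc fda tzud ivwl jgq ewqnv zld uqd dvi wcl edbc
Hunk 5: at line 1 remove [goc,fda,tzud] add [eia] -> 11 lines: rwn lsx eia ivwl jgq ewqnv zld uqd dvi wcl edbc
Hunk 6: at line 2 remove [eia,ivwl] add [ldmgk,nzwc,ebon] -> 12 lines: rwn lsx ldmgk nzwc ebon jgq ewqnv zld uqd dvi wcl edbc
Final line count: 12

Answer: 12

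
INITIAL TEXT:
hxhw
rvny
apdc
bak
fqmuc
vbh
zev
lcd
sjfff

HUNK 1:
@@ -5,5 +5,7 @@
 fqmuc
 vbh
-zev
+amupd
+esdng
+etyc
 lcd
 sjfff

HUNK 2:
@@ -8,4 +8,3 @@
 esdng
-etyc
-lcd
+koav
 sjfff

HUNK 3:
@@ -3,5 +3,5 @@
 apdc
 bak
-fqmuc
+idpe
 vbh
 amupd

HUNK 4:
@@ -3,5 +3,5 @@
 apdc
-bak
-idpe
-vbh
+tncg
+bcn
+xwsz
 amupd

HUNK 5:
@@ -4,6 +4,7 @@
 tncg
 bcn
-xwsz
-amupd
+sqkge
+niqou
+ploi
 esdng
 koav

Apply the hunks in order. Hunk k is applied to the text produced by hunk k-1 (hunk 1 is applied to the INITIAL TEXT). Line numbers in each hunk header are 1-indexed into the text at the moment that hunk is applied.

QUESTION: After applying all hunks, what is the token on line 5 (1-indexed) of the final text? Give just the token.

Hunk 1: at line 5 remove [zev] add [amupd,esdng,etyc] -> 11 lines: hxhw rvny apdc bak fqmuc vbh amupd esdng etyc lcd sjfff
Hunk 2: at line 8 remove [etyc,lcd] add [koav] -> 10 lines: hxhw rvny apdc bak fqmuc vbh amupd esdng koav sjfff
Hunk 3: at line 3 remove [fqmuc] add [idpe] -> 10 lines: hxhw rvny apdc bak idpe vbh amupd esdng koav sjfff
Hunk 4: at line 3 remove [bak,idpe,vbh] add [tncg,bcn,xwsz] -> 10 lines: hxhw rvny apdc tncg bcn xwsz amupd esdng koav sjfff
Hunk 5: at line 4 remove [xwsz,amupd] add [sqkge,niqou,ploi] -> 11 lines: hxhw rvny apdc tncg bcn sqkge niqou ploi esdng koav sjfff
Final line 5: bcn

Answer: bcn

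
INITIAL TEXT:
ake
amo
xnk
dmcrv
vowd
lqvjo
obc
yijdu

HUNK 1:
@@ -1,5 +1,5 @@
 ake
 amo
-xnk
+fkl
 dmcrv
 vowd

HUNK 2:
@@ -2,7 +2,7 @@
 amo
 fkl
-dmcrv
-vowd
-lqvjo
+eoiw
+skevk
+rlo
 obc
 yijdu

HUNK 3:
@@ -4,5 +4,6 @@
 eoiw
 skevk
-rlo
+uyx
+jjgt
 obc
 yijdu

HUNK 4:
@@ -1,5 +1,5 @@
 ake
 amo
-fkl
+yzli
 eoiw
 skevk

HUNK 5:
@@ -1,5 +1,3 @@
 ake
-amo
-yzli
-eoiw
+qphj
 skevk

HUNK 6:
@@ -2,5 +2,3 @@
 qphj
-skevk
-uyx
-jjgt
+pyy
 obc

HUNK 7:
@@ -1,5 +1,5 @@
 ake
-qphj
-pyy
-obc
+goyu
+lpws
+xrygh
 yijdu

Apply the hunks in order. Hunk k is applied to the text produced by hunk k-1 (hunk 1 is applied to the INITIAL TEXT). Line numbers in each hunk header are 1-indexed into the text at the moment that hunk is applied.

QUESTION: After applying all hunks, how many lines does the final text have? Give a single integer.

Hunk 1: at line 1 remove [xnk] add [fkl] -> 8 lines: ake amo fkl dmcrv vowd lqvjo obc yijdu
Hunk 2: at line 2 remove [dmcrv,vowd,lqvjo] add [eoiw,skevk,rlo] -> 8 lines: ake amo fkl eoiw skevk rlo obc yijdu
Hunk 3: at line 4 remove [rlo] add [uyx,jjgt] -> 9 lines: ake amo fkl eoiw skevk uyx jjgt obc yijdu
Hunk 4: at line 1 remove [fkl] add [yzli] -> 9 lines: ake amo yzli eoiw skevk uyx jjgt obc yijdu
Hunk 5: at line 1 remove [amo,yzli,eoiw] add [qphj] -> 7 lines: ake qphj skevk uyx jjgt obc yijdu
Hunk 6: at line 2 remove [skevk,uyx,jjgt] add [pyy] -> 5 lines: ake qphj pyy obc yijdu
Hunk 7: at line 1 remove [qphj,pyy,obc] add [goyu,lpws,xrygh] -> 5 lines: ake goyu lpws xrygh yijdu
Final line count: 5

Answer: 5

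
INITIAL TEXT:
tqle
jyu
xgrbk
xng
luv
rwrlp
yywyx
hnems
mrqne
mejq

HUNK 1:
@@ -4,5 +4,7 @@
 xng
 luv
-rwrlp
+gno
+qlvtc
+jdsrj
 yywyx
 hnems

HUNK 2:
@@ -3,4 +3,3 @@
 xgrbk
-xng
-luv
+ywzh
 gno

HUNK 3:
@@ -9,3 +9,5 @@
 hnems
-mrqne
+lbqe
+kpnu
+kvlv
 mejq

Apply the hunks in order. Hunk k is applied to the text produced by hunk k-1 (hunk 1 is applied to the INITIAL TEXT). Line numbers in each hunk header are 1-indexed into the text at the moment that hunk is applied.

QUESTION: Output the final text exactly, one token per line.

Hunk 1: at line 4 remove [rwrlp] add [gno,qlvtc,jdsrj] -> 12 lines: tqle jyu xgrbk xng luv gno qlvtc jdsrj yywyx hnems mrqne mejq
Hunk 2: at line 3 remove [xng,luv] add [ywzh] -> 11 lines: tqle jyu xgrbk ywzh gno qlvtc jdsrj yywyx hnems mrqne mejq
Hunk 3: at line 9 remove [mrqne] add [lbqe,kpnu,kvlv] -> 13 lines: tqle jyu xgrbk ywzh gno qlvtc jdsrj yywyx hnems lbqe kpnu kvlv mejq

Answer: tqle
jyu
xgrbk
ywzh
gno
qlvtc
jdsrj
yywyx
hnems
lbqe
kpnu
kvlv
mejq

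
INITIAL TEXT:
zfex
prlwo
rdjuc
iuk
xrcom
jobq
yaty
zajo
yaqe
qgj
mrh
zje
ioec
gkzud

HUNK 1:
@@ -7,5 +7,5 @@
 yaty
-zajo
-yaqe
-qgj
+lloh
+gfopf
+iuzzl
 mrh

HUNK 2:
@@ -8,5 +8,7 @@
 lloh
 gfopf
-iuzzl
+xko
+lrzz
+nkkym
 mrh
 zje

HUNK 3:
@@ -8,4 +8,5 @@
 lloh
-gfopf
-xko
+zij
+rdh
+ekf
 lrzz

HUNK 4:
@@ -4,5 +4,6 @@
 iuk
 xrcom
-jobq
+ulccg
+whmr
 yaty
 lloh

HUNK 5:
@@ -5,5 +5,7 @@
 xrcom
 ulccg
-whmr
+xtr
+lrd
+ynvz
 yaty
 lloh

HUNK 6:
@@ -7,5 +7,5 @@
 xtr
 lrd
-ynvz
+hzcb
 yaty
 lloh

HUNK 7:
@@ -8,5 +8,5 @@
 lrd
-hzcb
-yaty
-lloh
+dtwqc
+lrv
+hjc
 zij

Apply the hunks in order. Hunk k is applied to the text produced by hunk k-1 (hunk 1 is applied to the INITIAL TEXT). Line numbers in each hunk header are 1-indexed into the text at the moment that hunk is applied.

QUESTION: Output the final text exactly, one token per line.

Answer: zfex
prlwo
rdjuc
iuk
xrcom
ulccg
xtr
lrd
dtwqc
lrv
hjc
zij
rdh
ekf
lrzz
nkkym
mrh
zje
ioec
gkzud

Derivation:
Hunk 1: at line 7 remove [zajo,yaqe,qgj] add [lloh,gfopf,iuzzl] -> 14 lines: zfex prlwo rdjuc iuk xrcom jobq yaty lloh gfopf iuzzl mrh zje ioec gkzud
Hunk 2: at line 8 remove [iuzzl] add [xko,lrzz,nkkym] -> 16 lines: zfex prlwo rdjuc iuk xrcom jobq yaty lloh gfopf xko lrzz nkkym mrh zje ioec gkzud
Hunk 3: at line 8 remove [gfopf,xko] add [zij,rdh,ekf] -> 17 lines: zfex prlwo rdjuc iuk xrcom jobq yaty lloh zij rdh ekf lrzz nkkym mrh zje ioec gkzud
Hunk 4: at line 4 remove [jobq] add [ulccg,whmr] -> 18 lines: zfex prlwo rdjuc iuk xrcom ulccg whmr yaty lloh zij rdh ekf lrzz nkkym mrh zje ioec gkzud
Hunk 5: at line 5 remove [whmr] add [xtr,lrd,ynvz] -> 20 lines: zfex prlwo rdjuc iuk xrcom ulccg xtr lrd ynvz yaty lloh zij rdh ekf lrzz nkkym mrh zje ioec gkzud
Hunk 6: at line 7 remove [ynvz] add [hzcb] -> 20 lines: zfex prlwo rdjuc iuk xrcom ulccg xtr lrd hzcb yaty lloh zij rdh ekf lrzz nkkym mrh zje ioec gkzud
Hunk 7: at line 8 remove [hzcb,yaty,lloh] add [dtwqc,lrv,hjc] -> 20 lines: zfex prlwo rdjuc iuk xrcom ulccg xtr lrd dtwqc lrv hjc zij rdh ekf lrzz nkkym mrh zje ioec gkzud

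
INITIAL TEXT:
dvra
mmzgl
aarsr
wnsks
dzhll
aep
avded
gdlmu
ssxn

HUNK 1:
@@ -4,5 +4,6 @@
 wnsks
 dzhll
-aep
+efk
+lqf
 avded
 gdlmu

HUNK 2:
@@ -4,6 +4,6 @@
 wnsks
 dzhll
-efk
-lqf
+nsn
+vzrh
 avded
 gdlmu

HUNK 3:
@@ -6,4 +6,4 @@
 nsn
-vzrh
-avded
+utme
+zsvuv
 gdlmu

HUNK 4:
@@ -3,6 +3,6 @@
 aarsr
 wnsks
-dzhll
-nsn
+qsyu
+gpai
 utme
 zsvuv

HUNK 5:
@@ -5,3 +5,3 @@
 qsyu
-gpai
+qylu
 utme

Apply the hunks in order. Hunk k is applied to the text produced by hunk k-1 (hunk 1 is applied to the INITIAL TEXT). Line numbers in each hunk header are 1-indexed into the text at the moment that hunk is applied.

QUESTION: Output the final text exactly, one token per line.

Hunk 1: at line 4 remove [aep] add [efk,lqf] -> 10 lines: dvra mmzgl aarsr wnsks dzhll efk lqf avded gdlmu ssxn
Hunk 2: at line 4 remove [efk,lqf] add [nsn,vzrh] -> 10 lines: dvra mmzgl aarsr wnsks dzhll nsn vzrh avded gdlmu ssxn
Hunk 3: at line 6 remove [vzrh,avded] add [utme,zsvuv] -> 10 lines: dvra mmzgl aarsr wnsks dzhll nsn utme zsvuv gdlmu ssxn
Hunk 4: at line 3 remove [dzhll,nsn] add [qsyu,gpai] -> 10 lines: dvra mmzgl aarsr wnsks qsyu gpai utme zsvuv gdlmu ssxn
Hunk 5: at line 5 remove [gpai] add [qylu] -> 10 lines: dvra mmzgl aarsr wnsks qsyu qylu utme zsvuv gdlmu ssxn

Answer: dvra
mmzgl
aarsr
wnsks
qsyu
qylu
utme
zsvuv
gdlmu
ssxn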